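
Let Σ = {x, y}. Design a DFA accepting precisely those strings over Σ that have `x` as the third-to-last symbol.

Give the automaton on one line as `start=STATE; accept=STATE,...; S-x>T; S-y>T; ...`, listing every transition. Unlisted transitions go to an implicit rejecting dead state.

start=s0; accept=s7,s8,s9,s10; s0-x>s1; s0-y>s2; s1-x>s3; s1-y>s4; s2-x>s5; s2-y>s6; s3-x>s7; s3-y>s8; s4-x>s9; s4-y>s10; s5-x>s11; s5-y>s12; s6-x>s13; s6-y>s14; s7-x>s7; s7-y>s8; s8-x>s9; s8-y>s10; s9-x>s11; s9-y>s12; s10-x>s13; s10-y>s14; s11-x>s7; s11-y>s8; s12-x>s9; s12-y>s10; s13-x>s11; s13-y>s12; s14-x>s13; s14-y>s14

A DFA must remember the last 3 symbols (since which symbol is third-to-last isn't known until the input ends). Use one state per possible window of the last ≤3 symbols; accept from those whose window starts with `x`.
          x    y  
>  s0     s1   s2 
   s1     s3   s4 
   s2     s5   s6 
   s3     s7   s8 
   s4     s9  s10 
   s5    s11  s12 
   s6    s13  s14 
 * s7     s7   s8 
 * s8     s9  s10 
 * s9    s11  s12 
 * s10   s13  s14 
   s11    s7   s8 
   s12    s9  s10 
   s13   s11  s12 
   s14   s13  s14 
(> = start, * = accepting)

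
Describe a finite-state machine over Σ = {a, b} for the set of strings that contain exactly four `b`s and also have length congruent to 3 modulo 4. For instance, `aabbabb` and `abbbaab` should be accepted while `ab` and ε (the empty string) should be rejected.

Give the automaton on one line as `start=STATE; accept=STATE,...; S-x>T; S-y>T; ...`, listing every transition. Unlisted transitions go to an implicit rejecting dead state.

start=S0; accept=S20; S0-a>S1; S0-b>S2; S1-a>S3; S1-b>S4; S2-a>S4; S2-b>S5; S3-a>S6; S3-b>S7; S4-a>S7; S4-b>S8; S5-a>S8; S5-b>S9; S6-a>S0; S6-b>S10; S7-a>S10; S7-b>S11; S8-a>S11; S8-b>S12; S9-a>S12; S9-b>S13; S10-a>S2; S10-b>S14; S11-a>S14; S11-b>S15; S12-a>S15; S12-b>S16; S13-a>S16; S13-b>S17; S14-a>S5; S14-b>S18; S15-a>S18; S15-b>S19; S16-a>S19; S16-b>S17; S17-a>S17; S17-b>S17; S18-a>S9; S18-b>S20; S19-a>S20; S19-b>S17; S20-a>S13; S20-b>S17

Build one automaton per condition and run them in lockstep. The first has 6 states tracking the count of `b`s, saturating at 5; the second has 4 states tracking the input length modulo 4. A product state is a pair (one from each), accepting exactly when both do. Minimizing collapses redundant product states.
21 states suffice.
          a    b  
>  S0     S1   S2 
   S1     S3   S4 
   S2     S4   S5 
   S3     S6   S7 
   S4     S7   S8 
   S5     S8   S9 
   S6     S0  S10 
   S7    S10  S11 
   S8    S11  S12 
   S9    S12  S13 
   S10    S2  S14 
   S11   S14  S15 
   S12   S15  S16 
   S13   S16  S17 
   S14    S5  S18 
   S15   S18  S19 
   S16   S19  S17 
   S17   S17  S17 
   S18    S9  S20 
   S19   S20  S17 
 * S20   S13  S17 
(> = start, * = accepting)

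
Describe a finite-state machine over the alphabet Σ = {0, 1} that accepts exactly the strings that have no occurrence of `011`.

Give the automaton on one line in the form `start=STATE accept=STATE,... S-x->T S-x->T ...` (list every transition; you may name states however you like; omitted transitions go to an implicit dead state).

This is the complement of 'contains `011`'. Use the same substring-matching states — s0 through s3 holding how much of `011` has just been matched — but flip the accepting set: everything except the trap s3 accepts.
A 4-state machine:
        0   1  
>* s0   s1  s0 
 * s1   s1  s2 
 * s2   s1  s3 
   s3   s3  s3 
(> = start, * = accepting)

start=s0 accept=s0,s1,s2 s0-0->s1 s0-1->s0 s1-0->s1 s1-1->s2 s2-0->s1 s2-1->s3 s3-0->s3 s3-1->s3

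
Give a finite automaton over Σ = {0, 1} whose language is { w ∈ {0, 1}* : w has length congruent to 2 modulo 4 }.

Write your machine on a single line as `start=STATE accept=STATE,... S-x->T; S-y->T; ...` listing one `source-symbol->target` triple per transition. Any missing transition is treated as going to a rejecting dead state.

start=S0; accept=S2; S0-0->S1; S0-1->S1; S1-0->S2; S1-1->S2; S2-0->S3; S2-1->S3; S3-0->S0; S3-1->S0

Count input length modulo 4: every symbol advances one step around the cycle S0 → S1 → S2 → S3 → S0. Accept at S2.
        0   1  
>  S0   S1  S1 
   S1   S2  S2 
 * S2   S3  S3 
   S3   S0  S0 
(> = start, * = accepting)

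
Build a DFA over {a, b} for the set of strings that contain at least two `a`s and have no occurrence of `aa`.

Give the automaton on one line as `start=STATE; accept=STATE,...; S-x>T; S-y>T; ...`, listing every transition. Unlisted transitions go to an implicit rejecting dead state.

start=S0; accept=S4,S5; S0-a>S1; S0-b>S0; S1-a>S2; S1-b>S3; S2-a>S2; S2-b>S2; S3-a>S4; S3-b>S3; S4-a>S2; S4-b>S5; S5-a>S4; S5-b>S5

Run two small machines in parallel and take their product. One (4 states) tracks the count of `a`s, saturating at 3; the other (3 states) tracks partial matches of the forbidden pattern `aa`. Each combined state is a pair, one component from each; accept when both components accept. Minimizing collapses redundant product states.
        a   b  
>  S0   S1  S0 
   S1   S2  S3 
   S2   S2  S2 
   S3   S4  S3 
 * S4   S2  S5 
 * S5   S4  S5 
(> = start, * = accepting)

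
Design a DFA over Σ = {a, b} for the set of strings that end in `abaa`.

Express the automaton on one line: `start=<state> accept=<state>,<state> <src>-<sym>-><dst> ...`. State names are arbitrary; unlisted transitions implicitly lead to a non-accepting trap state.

start=q0 accept=q4 q0-a->q1 q0-b->q0 q1-a->q1 q1-b->q2 q2-a->q3 q2-b->q0 q3-a->q4 q3-b->q2 q4-a->q1 q4-b->q2

Let each state record the length of the longest suffix of the input read so far that is also a prefix of `abaa`. q1 means the last symbol is `a`; q2 means the last 2 symbols are `ab`; q3 means the last 3 symbols are `aba`; q4 means the last 4 symbols are `abaa`. Accept only at q4, where the string currently ends in `abaa`.
5 states suffice.
        a   b  
>  q0   q1  q0 
   q1   q1  q2 
   q2   q3  q0 
   q3   q4  q2 
 * q4   q1  q2 
(> = start, * = accepting)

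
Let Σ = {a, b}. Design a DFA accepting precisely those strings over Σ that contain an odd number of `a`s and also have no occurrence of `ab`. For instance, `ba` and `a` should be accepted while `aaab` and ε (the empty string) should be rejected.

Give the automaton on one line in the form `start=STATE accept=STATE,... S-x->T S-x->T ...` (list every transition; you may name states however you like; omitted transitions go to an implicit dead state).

Handle the two conditions separately and then intersect. The first has 2 states tracking the count of `a`s modulo 2; the second has 3 states tracking partial matches of the forbidden pattern `ab`. A product state is a pair (one from each), accepting exactly when both do. Equivalent product states are then merged.
A 4-state machine:
        a   b  
>  S0   S1  S0 
 * S1   S2  S3 
   S2   S1  S3 
   S3   S3  S3 
(> = start, * = accepting)

start=S0 accept=S1 S0-a->S1 S0-b->S0 S1-a->S2 S1-b->S3 S2-a->S1 S2-b->S3 S3-a->S3 S3-b->S3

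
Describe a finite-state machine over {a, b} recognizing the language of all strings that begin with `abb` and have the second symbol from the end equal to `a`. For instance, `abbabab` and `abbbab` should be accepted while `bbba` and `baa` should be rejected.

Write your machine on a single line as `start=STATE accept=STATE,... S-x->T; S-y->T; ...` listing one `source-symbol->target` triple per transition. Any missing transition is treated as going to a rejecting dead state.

Build one automaton per condition and run them in lockstep. One (5 states) tracks whether the input so far still matches the prefix `abb`; the other (7 states) tracks the last 2 symbols read. Each combined state is a pair, one component from each; accept when both components accept.
With 12 states:
          a    b  
>  q0     q1   q2 
   q1     q3   q4 
   q2     q5   q6 
   q3     q3   q7 
   q4     q5   q8 
   q5     q3   q7 
   q6     q5   q6 
   q7     q5   q6 
   q8     q9   q8 
   q9    q10  q11 
 * q10   q10  q11 
 * q11    q9   q8 
(> = start, * = accepting)

start=q0; accept=q10,q11; q0-a->q1; q0-b->q2; q1-a->q3; q1-b->q4; q2-a->q5; q2-b->q6; q3-a->q3; q3-b->q7; q4-a->q5; q4-b->q8; q5-a->q3; q5-b->q7; q6-a->q5; q6-b->q6; q7-a->q5; q7-b->q6; q8-a->q9; q8-b->q8; q9-a->q10; q9-b->q11; q10-a->q10; q10-b->q11; q11-a->q9; q11-b->q8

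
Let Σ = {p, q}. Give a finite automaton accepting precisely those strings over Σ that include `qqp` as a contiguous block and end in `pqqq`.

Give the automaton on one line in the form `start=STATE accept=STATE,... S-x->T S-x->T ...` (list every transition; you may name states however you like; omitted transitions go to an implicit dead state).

start=s0 accept=s10 s0-p->s1 s0-q->s2 s1-p->s1 s1-q->s3 s2-p->s1 s2-q->s4 s3-p->s1 s3-q->s5 s4-p->s6 s4-q->s4 s5-p->s6 s5-q->s7 s6-p->s6 s6-q->s8 s7-p->s6 s7-q->s4 s8-p->s6 s8-q->s9 s9-p->s6 s9-q->s10 s10-p->s6 s10-q->s11 s11-p->s6 s11-q->s11

Handle the two conditions separately and then intersect. The first has 4 states tracking whether and how much of `qqp` has been seen; the second has 5 states tracking how much of the suffix `pqqq` has currently been matched. A product state is a pair (one from each), accepting exactly when both do.
A 12-state machine:
          p    q  
>  s0     s1   s2 
   s1     s1   s3 
   s2     s1   s4 
   s3     s1   s5 
   s4     s6   s4 
   s5     s6   s7 
   s6     s6   s8 
   s7     s6   s4 
   s8     s6   s9 
   s9     s6  s10 
 * s10    s6  s11 
   s11    s6  s11 
(> = start, * = accepting)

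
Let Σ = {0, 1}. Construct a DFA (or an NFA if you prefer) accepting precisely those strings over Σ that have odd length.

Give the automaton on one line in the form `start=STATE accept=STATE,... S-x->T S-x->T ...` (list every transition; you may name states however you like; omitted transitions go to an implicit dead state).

start=q0 accept=q1 q0-0->q1 q0-1->q1 q1-0->q0 q1-1->q0

Count input length modulo 2: every symbol advances one step around the cycle q0 → q1 → q0. Accept at q1.
A 2-state machine:
        0   1  
>  q0   q1  q1 
 * q1   q0  q0 
(> = start, * = accepting)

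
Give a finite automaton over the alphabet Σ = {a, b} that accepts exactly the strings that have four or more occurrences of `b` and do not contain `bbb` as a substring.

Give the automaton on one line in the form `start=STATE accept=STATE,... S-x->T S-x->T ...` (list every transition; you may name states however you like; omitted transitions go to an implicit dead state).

start=q0 accept=q10,q11,q12 q0-a->q0 q0-b->q1 q1-a->q2 q1-b->q3 q2-a->q2 q2-b->q4 q3-a->q5 q3-b->q6 q4-a->q5 q4-b->q7 q5-a->q5 q5-b->q8 q6-a->q6 q6-b->q6 q7-a->q9 q7-b->q6 q8-a->q9 q8-b->q10 q9-a->q9 q9-b->q11 q10-a->q12 q10-b->q6 q11-a->q12 q11-b->q10 q12-a->q12 q12-b->q11

Build one automaton per condition and run them in lockstep. One (6 states) tracks the count of `b`s, saturating at 5; the other (4 states) tracks partial matches of the forbidden pattern `bbb`. Each combined state is a pair, one component from each; accept when both components accept. Equivalent product states are then merged.
          a    b  
>  q0     q0   q1 
   q1     q2   q3 
   q2     q2   q4 
   q3     q5   q6 
   q4     q5   q7 
   q5     q5   q8 
   q6     q6   q6 
   q7     q9   q6 
   q8     q9  q10 
   q9     q9  q11 
 * q10   q12   q6 
 * q11   q12  q10 
 * q12   q12  q11 
(> = start, * = accepting)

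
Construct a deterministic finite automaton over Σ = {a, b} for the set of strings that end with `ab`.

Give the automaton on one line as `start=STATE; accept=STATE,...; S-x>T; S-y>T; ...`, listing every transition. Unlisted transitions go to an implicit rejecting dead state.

Let each state record the length of the longest suffix of the input read so far that is also a prefix of `ab`. s1 means the last symbol is `a`; s2 means the last 2 symbols are `ab`. Accept only at s2, where the string currently ends in `ab`.
3 states suffice.
        a   b  
>  s0   s1  s0 
   s1   s1  s2 
 * s2   s1  s0 
(> = start, * = accepting)

start=s0; accept=s2; s0-a>s1; s0-b>s0; s1-a>s1; s1-b>s2; s2-a>s1; s2-b>s0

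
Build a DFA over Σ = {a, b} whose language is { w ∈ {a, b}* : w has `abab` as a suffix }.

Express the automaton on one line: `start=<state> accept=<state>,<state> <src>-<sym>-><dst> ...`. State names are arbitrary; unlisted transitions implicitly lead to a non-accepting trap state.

start=S0 accept=S4 S0-a->S1 S0-b->S0 S1-a->S1 S1-b->S2 S2-a->S3 S2-b->S0 S3-a->S1 S3-b->S4 S4-a->S3 S4-b->S0

Remember how much of `abab` the current input suffix matches. State S0 means no match yet; S1 means the last symbol is `a`; S2 means the last 2 symbols are `ab`; S3 means the last 3 symbols are `aba`; S4 means the last 4 symbols are `abab`. Only S4 accepts. On a mismatch, fall back to the longest proper suffix that is still a prefix of `abab`.
A 5-state machine:
        a   b  
>  S0   S1  S0 
   S1   S1  S2 
   S2   S3  S0 
   S3   S1  S4 
 * S4   S3  S0 
(> = start, * = accepting)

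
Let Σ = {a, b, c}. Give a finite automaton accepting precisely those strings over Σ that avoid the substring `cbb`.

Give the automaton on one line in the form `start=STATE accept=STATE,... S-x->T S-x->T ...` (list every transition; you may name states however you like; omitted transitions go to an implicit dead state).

This is the complement of 'contains `cbb`'. Use the same substring-matching states — S0 through S3 holding how much of `cbb` has just been matched — but flip the accepting set: everything except the trap S3 accepts.
        a   b   c  
>* S0   S0  S0  S1 
 * S1   S0  S2  S1 
 * S2   S0  S3  S1 
   S3   S3  S3  S3 
(> = start, * = accepting)

start=S0 accept=S0,S1,S2 S0-a->S0 S0-b->S0 S0-c->S1 S1-a->S0 S1-b->S2 S1-c->S1 S2-a->S0 S2-b->S3 S2-c->S1 S3-a->S3 S3-b->S3 S3-c->S3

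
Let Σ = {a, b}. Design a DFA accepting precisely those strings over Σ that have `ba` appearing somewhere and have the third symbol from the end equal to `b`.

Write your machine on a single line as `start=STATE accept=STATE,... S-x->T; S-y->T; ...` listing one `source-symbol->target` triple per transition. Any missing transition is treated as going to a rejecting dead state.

Run two small machines in parallel and take their product. One (3 states) tracks whether and how much of `ba` has been seen; the other (15 states) tracks the last 3 symbols read. Each combined state is a pair, one component from each; accept when both components accept. Equivalent product states are then merged.
          a    b  
>  q0     q0   q1 
   q1     q2   q3 
   q2     q4   q5 
   q3     q6   q3 
 * q4     q7   q8 
 * q5     q2   q9 
 * q6     q4   q5 
   q7     q7   q8 
   q8     q2   q9 
   q9     q6  q10 
 * q10    q6  q10 
(> = start, * = accepting)

start=q0; accept=q4,q5,q6,q10; q0-a->q0; q0-b->q1; q1-a->q2; q1-b->q3; q2-a->q4; q2-b->q5; q3-a->q6; q3-b->q3; q4-a->q7; q4-b->q8; q5-a->q2; q5-b->q9; q6-a->q4; q6-b->q5; q7-a->q7; q7-b->q8; q8-a->q2; q8-b->q9; q9-a->q6; q9-b->q10; q10-a->q6; q10-b->q10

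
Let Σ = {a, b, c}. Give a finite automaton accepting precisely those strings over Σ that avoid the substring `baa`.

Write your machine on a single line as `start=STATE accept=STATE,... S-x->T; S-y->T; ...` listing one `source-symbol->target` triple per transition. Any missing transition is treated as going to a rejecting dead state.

This is the complement of 'contains `baa`'. Use the same substring-matching states — S0 through S3 holding how much of `baa` has just been matched — but flip the accepting set: everything except the trap S3 accepts.
A 4-state machine:
        a   b   c  
>* S0   S0  S1  S0 
 * S1   S2  S1  S0 
 * S2   S3  S1  S0 
   S3   S3  S3  S3 
(> = start, * = accepting)

start=S0; accept=S0,S1,S2; S0-a->S0; S0-b->S1; S0-c->S0; S1-a->S2; S1-b->S1; S1-c->S0; S2-a->S3; S2-b->S1; S2-c->S0; S3-a->S3; S3-b->S3; S3-c->S3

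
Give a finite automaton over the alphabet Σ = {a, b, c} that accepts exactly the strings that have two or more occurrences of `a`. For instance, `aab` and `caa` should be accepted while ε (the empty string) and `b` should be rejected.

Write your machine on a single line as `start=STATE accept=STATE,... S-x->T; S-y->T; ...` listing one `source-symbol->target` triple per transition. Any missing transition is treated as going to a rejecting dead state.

Only the number of `a`s matters, and only up to 3. Make a chain q0 → q1 → q2 → q3 advanced by each `a` (with q3 absorbing); every other symbol self-loops. The accepting set is {q2, q3}.
With 4 states:
        a   b   c  
>  q0   q1  q0  q0 
   q1   q2  q1  q1 
 * q2   q3  q2  q2 
 * q3   q3  q3  q3 
(> = start, * = accepting)

start=q0; accept=q2,q3; q0-a->q1; q0-b->q0; q0-c->q0; q1-a->q2; q1-b->q1; q1-c->q1; q2-a->q3; q2-b->q2; q2-c->q2; q3-a->q3; q3-b->q3; q3-c->q3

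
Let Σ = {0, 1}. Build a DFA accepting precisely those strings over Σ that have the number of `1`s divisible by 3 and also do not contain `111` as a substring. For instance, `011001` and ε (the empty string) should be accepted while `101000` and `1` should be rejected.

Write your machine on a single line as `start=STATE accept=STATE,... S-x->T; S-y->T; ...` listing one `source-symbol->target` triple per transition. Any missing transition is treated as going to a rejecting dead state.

Build one automaton per condition and run them in lockstep. The first has 3 states tracking the count of `1`s modulo 3; the second has 4 states tracking partial matches of the forbidden pattern `111`. A product state is a pair (one from each), accepting exactly when both do. Minimizing collapses redundant product states.
With 10 states:
        0   1  
>* q0   q0  q1 
   q1   q2  q3 
   q2   q2  q4 
   q3   q5  q6 
   q4   q5  q7 
   q5   q5  q8 
   q6   q6  q6 
 * q7   q0  q6 
 * q8   q0  q9 
   q9   q2  q6 
(> = start, * = accepting)

start=q0; accept=q0,q7,q8; q0-0->q0; q0-1->q1; q1-0->q2; q1-1->q3; q2-0->q2; q2-1->q4; q3-0->q5; q3-1->q6; q4-0->q5; q4-1->q7; q5-0->q5; q5-1->q8; q6-0->q6; q6-1->q6; q7-0->q0; q7-1->q6; q8-0->q0; q8-1->q9; q9-0->q2; q9-1->q6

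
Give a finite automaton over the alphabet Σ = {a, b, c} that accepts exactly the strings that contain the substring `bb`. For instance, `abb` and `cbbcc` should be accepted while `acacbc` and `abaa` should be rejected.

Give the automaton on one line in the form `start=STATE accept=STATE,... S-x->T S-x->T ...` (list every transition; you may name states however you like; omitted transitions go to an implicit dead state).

start=s0 accept=s2 s0-a->s0 s0-b->s1 s0-c->s0 s1-a->s0 s1-b->s2 s1-c->s0 s2-a->s2 s2-b->s2 s2-c->s2

Track how much of `bb` has been matched so far: state s0 is no progress, s2 is the absorbing accept state reached once `bb` has occurred. Intermediate states record partial matches; on a mismatch, fall back to the longest reusable overlap.
With 3 states:
        a   b   c  
>  s0   s0  s1  s0 
   s1   s0  s2  s0 
 * s2   s2  s2  s2 
(> = start, * = accepting)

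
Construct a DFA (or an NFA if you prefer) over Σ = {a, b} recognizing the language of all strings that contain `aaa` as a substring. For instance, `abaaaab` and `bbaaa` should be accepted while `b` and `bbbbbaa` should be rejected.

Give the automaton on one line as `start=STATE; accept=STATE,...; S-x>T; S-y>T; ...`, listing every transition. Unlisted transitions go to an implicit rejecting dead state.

start=q0; accept=q3; q0-a>q1; q0-b>q0; q1-a>q2; q1-b>q0; q2-a>q3; q2-b>q0; q3-a>q3; q3-b>q3

Track how much of `aaa` has been matched so far: state q0 is no progress, q3 is the absorbing accept state reached once `aaa` has occurred. Intermediate states record partial matches; on a mismatch, fall back to the longest reusable overlap.
        a   b  
>  q0   q1  q0 
   q1   q2  q0 
   q2   q3  q0 
 * q3   q3  q3 
(> = start, * = accepting)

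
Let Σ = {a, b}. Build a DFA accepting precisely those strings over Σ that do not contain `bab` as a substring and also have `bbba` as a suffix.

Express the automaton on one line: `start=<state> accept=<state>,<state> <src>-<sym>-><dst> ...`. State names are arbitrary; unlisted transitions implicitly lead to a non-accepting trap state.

start=s0 accept=s8 s0-a->s0 s0-b->s1 s1-a->s2 s1-b->s3 s2-a->s0 s2-b->s4 s3-a->s2 s3-b->s5 s4-a->s6 s4-b->s7 s5-a->s8 s5-b->s5 s6-a->s6 s6-b->s4 s7-a->s6 s7-b->s9 s8-a->s0 s8-b->s4 s9-a->s10 s9-b->s9 s10-a->s6 s10-b->s4

Run two small machines in parallel and take their product. One (4 states) tracks partial matches of the forbidden pattern `bab`; the other (5 states) tracks how much of the suffix `bbba` has currently been matched. Each combined state is a pair, one component from each; accept when both components accept.
An 11-state machine:
          a    b  
>  s0     s0   s1 
   s1     s2   s3 
   s2     s0   s4 
   s3     s2   s5 
   s4     s6   s7 
   s5     s8   s5 
   s6     s6   s4 
   s7     s6   s9 
 * s8     s0   s4 
   s9    s10   s9 
   s10    s6   s4 
(> = start, * = accepting)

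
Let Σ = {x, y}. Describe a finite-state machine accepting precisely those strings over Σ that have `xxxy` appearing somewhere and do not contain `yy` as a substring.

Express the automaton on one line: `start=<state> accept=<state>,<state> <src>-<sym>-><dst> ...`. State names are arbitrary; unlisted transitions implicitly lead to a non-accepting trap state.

start=S0 accept=S6,S7 S0-x->S1 S0-y->S2 S1-x->S3 S1-y->S2 S2-x->S1 S2-y->S4 S3-x->S5 S3-y->S2 S4-x->S4 S4-y->S4 S5-x->S5 S5-y->S6 S6-x->S7 S6-y->S4 S7-x->S7 S7-y->S6

Build one automaton per condition and run them in lockstep. The first has 5 states tracking whether and how much of `xxxy` has been seen; the second has 3 states tracking partial matches of the forbidden pattern `yy`. A product state is a pair (one from each), accepting exactly when both do. After merging equivalent states the machine shrinks.
An 8-state machine:
        x   y  
>  S0   S1  S2 
   S1   S3  S2 
   S2   S1  S4 
   S3   S5  S2 
   S4   S4  S4 
   S5   S5  S6 
 * S6   S7  S4 
 * S7   S7  S6 
(> = start, * = accepting)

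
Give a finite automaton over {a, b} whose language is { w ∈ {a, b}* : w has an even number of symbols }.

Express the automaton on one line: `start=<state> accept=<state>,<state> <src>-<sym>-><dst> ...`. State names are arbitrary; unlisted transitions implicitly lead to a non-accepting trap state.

Only the length mod 2 matters, so use a 2-cycle: from any state, every input symbol moves to the next state, wrapping q1 back to q0. Mark q0 accepting.
2 states suffice.
        a   b  
>* q0   q1  q1 
   q1   q0  q0 
(> = start, * = accepting)

start=q0 accept=q0 q0-a->q1 q0-b->q1 q1-a->q0 q1-b->q0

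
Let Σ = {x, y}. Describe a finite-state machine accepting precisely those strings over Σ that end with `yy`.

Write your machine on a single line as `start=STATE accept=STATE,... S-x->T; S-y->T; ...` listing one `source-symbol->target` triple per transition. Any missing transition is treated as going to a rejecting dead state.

start=A; accept=C; A-x->A; A-y->B; B-x->A; B-y->C; C-x->A; C-y->C

Remember how much of `yy` the current input suffix matches. State A means no match yet; B means the last symbol is `y`; C means the last 2 symbols are `yy`. Only C accepts. On a mismatch, fall back to the longest proper suffix that is still a prefix of `yy`.
With 3 states:
       x  y 
>  A   A  B 
   B   A  C 
 * C   A  C 
(> = start, * = accepting)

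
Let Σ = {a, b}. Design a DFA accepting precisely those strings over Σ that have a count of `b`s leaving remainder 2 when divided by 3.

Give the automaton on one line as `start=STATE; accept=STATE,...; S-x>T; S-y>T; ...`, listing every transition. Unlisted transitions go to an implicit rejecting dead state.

start=S0; accept=S2; S0-a>S0; S0-b>S1; S1-a>S1; S1-b>S2; S2-a>S2; S2-b>S0

The only thing that matters is how many `b`s have appeared, reduced mod 3. Use one state per residue: S0 for 0, …, S2 for 2. Reading `b` moves to the next residue; anything else stays put. S2 is accepting.
3 states suffice.
        a   b  
>  S0   S0  S1 
   S1   S1  S2 
 * S2   S2  S0 
(> = start, * = accepting)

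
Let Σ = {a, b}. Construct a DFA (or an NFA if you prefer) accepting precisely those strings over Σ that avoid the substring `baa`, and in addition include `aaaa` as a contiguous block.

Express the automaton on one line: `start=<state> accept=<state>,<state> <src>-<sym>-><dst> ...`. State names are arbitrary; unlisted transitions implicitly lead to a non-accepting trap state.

start=S0 accept=S5,S6,S7 S0-a->S1 S0-b->S2 S1-a->S3 S1-b->S2 S2-a->S2 S2-b->S2 S3-a->S4 S3-b->S2 S4-a->S5 S4-b->S2 S5-a->S5 S5-b->S6 S6-a->S7 S6-b->S6 S7-a->S2 S7-b->S6

Build one automaton per condition and run them in lockstep. One (4 states) tracks partial matches of the forbidden pattern `baa`; the other (5 states) tracks whether and how much of `aaaa` has been seen. Each combined state is a pair, one component from each; accept when both components accept. After merging equivalent states the machine shrinks.
        a   b  
>  S0   S1  S2 
   S1   S3  S2 
   S2   S2  S2 
   S3   S4  S2 
   S4   S5  S2 
 * S5   S5  S6 
 * S6   S7  S6 
 * S7   S2  S6 
(> = start, * = accepting)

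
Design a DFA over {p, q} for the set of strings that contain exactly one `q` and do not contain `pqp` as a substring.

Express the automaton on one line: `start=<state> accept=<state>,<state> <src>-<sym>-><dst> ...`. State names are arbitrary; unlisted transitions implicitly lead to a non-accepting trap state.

Handle the two conditions separately and then intersect. The first has 3 states tracking the count of `q`s, saturating at 2; the second has 4 states tracking partial matches of the forbidden pattern `pqp`. A product state is a pair (one from each), accepting exactly when both do.
       p  q 
>  A   B  C 
   B   B  D 
 * C   E  F 
 * D   G  F 
 * E   E  H 
   F   I  F 
   G   G  J 
   H   J  F 
   I   I  H 
   J   J  J 
(> = start, * = accepting)

start=A accept=C,D,E A-p->B A-q->C B-p->B B-q->D C-p->E C-q->F D-p->G D-q->F E-p->E E-q->H F-p->I F-q->F G-p->G G-q->J H-p->J H-q->F I-p->I I-q->H J-p->J J-q->J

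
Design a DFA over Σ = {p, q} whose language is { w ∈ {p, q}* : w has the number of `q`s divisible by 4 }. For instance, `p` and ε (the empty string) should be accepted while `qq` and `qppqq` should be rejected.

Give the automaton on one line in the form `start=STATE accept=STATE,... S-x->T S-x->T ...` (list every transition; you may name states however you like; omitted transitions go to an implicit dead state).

Keep the running count of `q`s modulo 4: each `q` advances along the cycle S0 → S1 → S2 → S3 → S0 while other symbols loop. Accept at S0.
A 4-state machine:
        p   q  
>* S0   S0  S1 
   S1   S1  S2 
   S2   S2  S3 
   S3   S3  S0 
(> = start, * = accepting)

start=S0 accept=S0 S0-p->S0 S0-q->S1 S1-p->S1 S1-q->S2 S2-p->S2 S2-q->S3 S3-p->S3 S3-q->S0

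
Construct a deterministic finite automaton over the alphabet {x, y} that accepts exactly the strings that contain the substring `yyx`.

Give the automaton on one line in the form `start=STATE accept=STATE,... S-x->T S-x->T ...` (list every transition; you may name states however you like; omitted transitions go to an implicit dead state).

States q0..q2 record the length of the longest prefix of `yyx` that matches the current input suffix. Reaching q3 means `yyx` has been seen, and we stay there forever. Accept from q3.
4 states suffice.
        x   y  
>  q0   q0  q1 
   q1   q0  q2 
   q2   q3  q2 
 * q3   q3  q3 
(> = start, * = accepting)

start=q0 accept=q3 q0-x->q0 q0-y->q1 q1-x->q0 q1-y->q2 q2-x->q3 q2-y->q2 q3-x->q3 q3-y->q3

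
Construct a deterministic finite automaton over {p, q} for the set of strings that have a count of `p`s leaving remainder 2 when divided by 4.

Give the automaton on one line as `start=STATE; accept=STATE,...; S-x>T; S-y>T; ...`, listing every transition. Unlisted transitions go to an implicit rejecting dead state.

The only thing that matters is how many `p`s have appeared, reduced mod 4. Use one state per residue: S0 for 0, …, S3 for 3. Reading `p` moves to the next residue; anything else stays put. S2 is accepting.
With 4 states:
        p   q  
>  S0   S1  S0 
   S1   S2  S1 
 * S2   S3  S2 
   S3   S0  S3 
(> = start, * = accepting)

start=S0; accept=S2; S0-p>S1; S0-q>S0; S1-p>S2; S1-q>S1; S2-p>S3; S2-q>S2; S3-p>S0; S3-q>S3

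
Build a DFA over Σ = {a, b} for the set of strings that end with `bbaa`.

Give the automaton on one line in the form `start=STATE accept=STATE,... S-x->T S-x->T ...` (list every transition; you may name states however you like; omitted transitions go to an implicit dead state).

start=q0 accept=q4 q0-a->q0 q0-b->q1 q1-a->q0 q1-b->q2 q2-a->q3 q2-b->q2 q3-a->q4 q3-b->q1 q4-a->q0 q4-b->q1

Remember how much of `bbaa` the current input suffix matches. State q0 means no match yet; q1 means the last symbol is `b`; q2 means the last 2 symbols are `bb`; q3 means the last 3 symbols are `bba`; q4 means the last 4 symbols are `bbaa`. Only q4 accepts. On a mismatch, fall back to the longest proper suffix that is still a prefix of `bbaa`.
5 states suffice.
        a   b  
>  q0   q0  q1 
   q1   q0  q2 
   q2   q3  q2 
   q3   q4  q1 
 * q4   q0  q1 
(> = start, * = accepting)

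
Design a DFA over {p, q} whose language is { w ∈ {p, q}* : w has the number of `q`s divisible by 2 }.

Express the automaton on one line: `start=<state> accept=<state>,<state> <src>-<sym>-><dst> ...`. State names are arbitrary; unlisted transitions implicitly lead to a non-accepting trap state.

start=A accept=A A-p->A A-q->B B-p->B B-q->A

Keep the running count of `q`s modulo 2: each `q` advances along the cycle A → B → A while other symbols loop. Accept at A.
With 2 states:
       p  q 
>* A   A  B 
   B   B  A 
(> = start, * = accepting)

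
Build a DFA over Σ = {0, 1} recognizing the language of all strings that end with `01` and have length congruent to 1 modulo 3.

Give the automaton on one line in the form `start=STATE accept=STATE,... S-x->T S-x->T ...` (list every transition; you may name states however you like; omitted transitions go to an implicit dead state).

Handle the two conditions separately and then intersect. One (3 states) tracks how much of the suffix `01` has currently been matched; the other (3 states) tracks the input length modulo 3. Each combined state is a pair, one component from each; accept when both components accept.
With 9 states:
        0   1  
>  s0   s1  s2 
   s1   s3  s4 
   s2   s3  s5 
   s3   s6  s7 
   s4   s6  s0 
   s5   s6  s0 
   s6   s1  s8 
   s7   s1  s2 
 * s8   s3  s5 
(> = start, * = accepting)

start=s0 accept=s8 s0-0->s1 s0-1->s2 s1-0->s3 s1-1->s4 s2-0->s3 s2-1->s5 s3-0->s6 s3-1->s7 s4-0->s6 s4-1->s0 s5-0->s6 s5-1->s0 s6-0->s1 s6-1->s8 s7-0->s1 s7-1->s2 s8-0->s3 s8-1->s5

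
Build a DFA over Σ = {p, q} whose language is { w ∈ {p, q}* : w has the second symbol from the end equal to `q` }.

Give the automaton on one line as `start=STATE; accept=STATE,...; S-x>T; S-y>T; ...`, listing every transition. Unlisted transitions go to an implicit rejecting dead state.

start=S0; accept=S5,S6; S0-p>S1; S0-q>S2; S1-p>S3; S1-q>S4; S2-p>S5; S2-q>S6; S3-p>S3; S3-q>S4; S4-p>S5; S4-q>S6; S5-p>S3; S5-q>S4; S6-p>S5; S6-q>S6

Because acceptance depends on a position counted from the end, the machine has to buffer the most recent 2 symbols. Make each state the string of the last up-to-2 symbols read; on input `x` shift the window left and append `x`. Accept when the buffered window has length 2 and begins with `q`.
With 7 states:
        p   q  
>  S0   S1  S2 
   S1   S3  S4 
   S2   S5  S6 
   S3   S3  S4 
   S4   S5  S6 
 * S5   S3  S4 
 * S6   S5  S6 
(> = start, * = accepting)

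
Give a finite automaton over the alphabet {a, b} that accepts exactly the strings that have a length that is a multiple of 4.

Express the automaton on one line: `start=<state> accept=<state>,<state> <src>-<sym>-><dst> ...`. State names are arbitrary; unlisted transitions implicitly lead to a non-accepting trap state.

Count input length modulo 4: every symbol advances one step around the cycle s0 → s1 → s2 → s3 → s0. Accept at s0.
4 states suffice.
        a   b  
>* s0   s1  s1 
   s1   s2  s2 
   s2   s3  s3 
   s3   s0  s0 
(> = start, * = accepting)

start=s0 accept=s0 s0-a->s1 s0-b->s1 s1-a->s2 s1-b->s2 s2-a->s3 s2-b->s3 s3-a->s0 s3-b->s0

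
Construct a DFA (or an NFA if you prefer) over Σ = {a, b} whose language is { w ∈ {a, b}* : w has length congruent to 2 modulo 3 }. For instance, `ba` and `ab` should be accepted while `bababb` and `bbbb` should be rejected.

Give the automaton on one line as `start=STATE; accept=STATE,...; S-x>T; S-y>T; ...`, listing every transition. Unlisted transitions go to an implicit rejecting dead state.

start=q0; accept=q2; q0-a>q1; q0-b>q1; q1-a>q2; q1-b>q2; q2-a>q0; q2-b>q0

Only the length mod 3 matters, so use a 3-cycle: from any state, every input symbol moves to the next state, wrapping q2 back to q0. Mark q2 accepting.
        a   b  
>  q0   q1  q1 
   q1   q2  q2 
 * q2   q0  q0 
(> = start, * = accepting)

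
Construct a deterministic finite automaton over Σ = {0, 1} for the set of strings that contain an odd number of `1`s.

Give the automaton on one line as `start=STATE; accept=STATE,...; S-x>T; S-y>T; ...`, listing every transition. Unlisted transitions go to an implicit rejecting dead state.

Keep the running count of `1`s modulo 2: each `1` advances along the cycle q0 → q1 → q0 while other symbols loop. Accept at q1.
2 states suffice.
        0   1  
>  q0   q0  q1 
 * q1   q1  q0 
(> = start, * = accepting)

start=q0; accept=q1; q0-0>q0; q0-1>q1; q1-0>q1; q1-1>q0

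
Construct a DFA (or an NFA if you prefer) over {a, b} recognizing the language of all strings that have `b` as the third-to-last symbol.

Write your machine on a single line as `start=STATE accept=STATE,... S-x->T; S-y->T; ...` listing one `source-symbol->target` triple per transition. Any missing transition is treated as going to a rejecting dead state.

Because acceptance depends on a position counted from the end, the machine has to buffer the most recent 3 symbols. Make each state the string of the last up-to-3 symbols read; on input `x` shift the window left and append `x`. Accept when the buffered window has length 3 and begins with `b`.
With 15 states:
          a    b  
>  q0     q1   q2 
   q1     q3   q4 
   q2     q5   q6 
   q3     q7   q8 
   q4     q9  q10 
   q5    q11  q12 
   q6    q13  q14 
   q7     q7   q8 
   q8     q9  q10 
   q9    q11  q12 
   q10   q13  q14 
 * q11    q7   q8 
 * q12    q9  q10 
 * q13   q11  q12 
 * q14   q13  q14 
(> = start, * = accepting)

start=q0; accept=q11,q12,q13,q14; q0-a->q1; q0-b->q2; q1-a->q3; q1-b->q4; q2-a->q5; q2-b->q6; q3-a->q7; q3-b->q8; q4-a->q9; q4-b->q10; q5-a->q11; q5-b->q12; q6-a->q13; q6-b->q14; q7-a->q7; q7-b->q8; q8-a->q9; q8-b->q10; q9-a->q11; q9-b->q12; q10-a->q13; q10-b->q14; q11-a->q7; q11-b->q8; q12-a->q9; q12-b->q10; q13-a->q11; q13-b->q12; q14-a->q13; q14-b->q14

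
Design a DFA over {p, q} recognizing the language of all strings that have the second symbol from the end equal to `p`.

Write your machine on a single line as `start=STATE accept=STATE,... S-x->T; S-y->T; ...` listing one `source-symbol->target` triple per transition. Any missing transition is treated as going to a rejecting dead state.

start=A; accept=D,E; A-p->B; A-q->C; B-p->D; B-q->E; C-p->F; C-q->G; D-p->D; D-q->E; E-p->F; E-q->G; F-p->D; F-q->E; G-p->F; G-q->G

Because acceptance depends on a position counted from the end, the machine has to buffer the most recent 2 symbols. Make each state the string of the last up-to-2 symbols read; on input `x` shift the window left and append `x`. Accept when the buffered window has length 2 and begins with `p`.
With 7 states:
       p  q 
>  A   B  C 
   B   D  E 
   C   F  G 
 * D   D  E 
 * E   F  G 
   F   D  E 
   G   F  G 
(> = start, * = accepting)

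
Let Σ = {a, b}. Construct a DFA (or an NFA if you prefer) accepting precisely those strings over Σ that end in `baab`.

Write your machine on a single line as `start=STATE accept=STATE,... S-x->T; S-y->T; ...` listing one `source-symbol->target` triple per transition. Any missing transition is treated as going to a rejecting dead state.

Let each state record the length of the longest suffix of the input read so far that is also a prefix of `baab`. s1 means the last symbol is `b`; s2 means the last 2 symbols are `ba`; s3 means the last 3 symbols are `baa`; s4 means the last 4 symbols are `baab`. Accept only at s4, where the string currently ends in `baab`.
A 5-state machine:
        a   b  
>  s0   s0  s1 
   s1   s2  s1 
   s2   s3  s1 
   s3   s0  s4 
 * s4   s2  s1 
(> = start, * = accepting)

start=s0; accept=s4; s0-a->s0; s0-b->s1; s1-a->s2; s1-b->s1; s2-a->s3; s2-b->s1; s3-a->s0; s3-b->s4; s4-a->s2; s4-b->s1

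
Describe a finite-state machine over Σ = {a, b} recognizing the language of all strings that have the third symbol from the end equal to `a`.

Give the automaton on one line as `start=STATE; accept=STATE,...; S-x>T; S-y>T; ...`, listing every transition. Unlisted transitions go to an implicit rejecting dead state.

start=s0; accept=s7,s8,s9,s10; s0-a>s1; s0-b>s2; s1-a>s3; s1-b>s4; s2-a>s5; s2-b>s6; s3-a>s7; s3-b>s8; s4-a>s9; s4-b>s10; s5-a>s11; s5-b>s12; s6-a>s13; s6-b>s14; s7-a>s7; s7-b>s8; s8-a>s9; s8-b>s10; s9-a>s11; s9-b>s12; s10-a>s13; s10-b>s14; s11-a>s7; s11-b>s8; s12-a>s9; s12-b>s10; s13-a>s11; s13-b>s12; s14-a>s13; s14-b>s14

A DFA must remember the last 3 symbols (since which symbol is third-to-last isn't known until the input ends). Use one state per possible window of the last ≤3 symbols; accept from those whose window starts with `a`.
          a    b  
>  s0     s1   s2 
   s1     s3   s4 
   s2     s5   s6 
   s3     s7   s8 
   s4     s9  s10 
   s5    s11  s12 
   s6    s13  s14 
 * s7     s7   s8 
 * s8     s9  s10 
 * s9    s11  s12 
 * s10   s13  s14 
   s11    s7   s8 
   s12    s9  s10 
   s13   s11  s12 
   s14   s13  s14 
(> = start, * = accepting)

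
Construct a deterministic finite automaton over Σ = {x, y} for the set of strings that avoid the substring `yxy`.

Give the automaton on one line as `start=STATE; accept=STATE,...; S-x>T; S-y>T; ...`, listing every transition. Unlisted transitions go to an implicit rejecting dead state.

start=A; accept=A,B,C; A-x>A; A-y>B; B-x>C; B-y>B; C-x>A; C-y>D; D-x>D; D-y>D

Track partial matches of the forbidden pattern `yxy`. State D is a dead state reached once `yxy` has occurred; every other state accepts. A means no part of `yxy` is currently matched.
A 4-state machine:
       x  y 
>* A   A  B 
 * B   C  B 
 * C   A  D 
   D   D  D 
(> = start, * = accepting)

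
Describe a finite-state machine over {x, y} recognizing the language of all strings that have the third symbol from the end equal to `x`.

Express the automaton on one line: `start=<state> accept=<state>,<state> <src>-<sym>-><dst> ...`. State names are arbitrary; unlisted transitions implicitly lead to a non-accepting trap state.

start=q0 accept=q7,q8,q9,q10 q0-x->q1 q0-y->q2 q1-x->q3 q1-y->q4 q2-x->q5 q2-y->q6 q3-x->q7 q3-y->q8 q4-x->q9 q4-y->q10 q5-x->q11 q5-y->q12 q6-x->q13 q6-y->q14 q7-x->q7 q7-y->q8 q8-x->q9 q8-y->q10 q9-x->q11 q9-y->q12 q10-x->q13 q10-y->q14 q11-x->q7 q11-y->q8 q12-x->q9 q12-y->q10 q13-x->q11 q13-y->q12 q14-x->q13 q14-y->q14

Because acceptance depends on a position counted from the end, the machine has to buffer the most recent 3 symbols. Make each state the string of the last up-to-3 symbols read; on input `x` shift the window left and append `x`. Accept when the buffered window has length 3 and begins with `x`.
With 15 states:
          x    y  
>  q0     q1   q2 
   q1     q3   q4 
   q2     q5   q6 
   q3     q7   q8 
   q4     q9  q10 
   q5    q11  q12 
   q6    q13  q14 
 * q7     q7   q8 
 * q8     q9  q10 
 * q9    q11  q12 
 * q10   q13  q14 
   q11    q7   q8 
   q12    q9  q10 
   q13   q11  q12 
   q14   q13  q14 
(> = start, * = accepting)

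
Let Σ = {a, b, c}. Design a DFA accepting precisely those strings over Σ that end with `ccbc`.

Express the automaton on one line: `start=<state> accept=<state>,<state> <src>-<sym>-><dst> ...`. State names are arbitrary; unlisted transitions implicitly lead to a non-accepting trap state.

Remember how much of `ccbc` the current input suffix matches. State q0 means no match yet; q1 means the last symbol is `c`; q2 means the last 2 symbols are `cc`; q3 means the last 3 symbols are `ccb`; q4 means the last 4 symbols are `ccbc`. Only q4 accepts. On a mismatch, fall back to the longest proper suffix that is still a prefix of `ccbc`.
With 5 states:
        a   b   c  
>  q0   q0  q0  q1 
   q1   q0  q0  q2 
   q2   q0  q3  q2 
   q3   q0  q0  q4 
 * q4   q0  q0  q2 
(> = start, * = accepting)

start=q0 accept=q4 q0-a->q0 q0-b->q0 q0-c->q1 q1-a->q0 q1-b->q0 q1-c->q2 q2-a->q0 q2-b->q3 q2-c->q2 q3-a->q0 q3-b->q0 q3-c->q4 q4-a->q0 q4-b->q0 q4-c->q2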